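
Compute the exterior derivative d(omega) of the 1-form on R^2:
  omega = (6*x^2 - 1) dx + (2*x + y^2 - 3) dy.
d(omega) = (2) dx ∧ dy

For a 1-form omega = sum_i f_i dx_i, the exterior derivative is
  d(omega) = sum_{i < j} (∂f_j/∂x_i - ∂f_i/∂x_j) dx_i ∧ dx_j.
  coefficient of dx ∧ dy: ∂f_2/∂x - ∂f_1/∂y = ∂(2*x + y^2 - 3)/∂x - ∂(6*x^2 - 1)/∂y = 2
Assembling: d(omega) = (2) dx ∧ dy.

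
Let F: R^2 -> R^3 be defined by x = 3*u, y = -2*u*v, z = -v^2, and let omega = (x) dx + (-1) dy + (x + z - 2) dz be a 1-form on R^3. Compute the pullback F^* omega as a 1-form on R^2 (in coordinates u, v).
F^* omega = (9*u + 2*v) du + (-6*u*v + 2*u + 2*v^3 + 4*v) dv

Using F^*(f dg) = (f ∘ F) d(g ∘ F), substitute each coordinate x_i by F_i(u, v) in f_i, and replace dx_i by d F_i = (∂F_i/∂u) du + (∂F_i/∂v) dv.
  For the x component: f_1(F) = 3*u; d F_1 = (3) du + (0) dv
  For the y component: f_2(F) = -1; d F_2 = (-2*v) du + (-2*u) dv
  For the z component: f_3(F) = 3*u - v^2 - 2; d F_3 = (0) du + (-2*v) dv
Combining and collecting du, dv coefficients:
  coeff of du: 9*u + 2*v
  coeff of dv: -6*u*v + 2*u + 2*v^3 + 4*v
F^* omega = (9*u + 2*v) du + (-6*u*v + 2*u + 2*v^3 + 4*v) dv.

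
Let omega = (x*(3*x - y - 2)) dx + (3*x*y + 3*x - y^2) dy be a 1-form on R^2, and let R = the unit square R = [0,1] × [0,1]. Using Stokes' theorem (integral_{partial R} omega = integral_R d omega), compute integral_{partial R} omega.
integral_(partial R) omega = 5

Stokes: integral_partial_R omega = integral_R d omega with d omega = (∂Q/∂x - ∂P/∂y) dx ∧ dy.
  ∂Q/∂x = 3*y + 3
  ∂P/∂y = -x
  integrand = ∂Q/∂x - ∂P/∂y = x + 3*y + 3.
Integrating over R: integral_0^1 integral_0^1 (x + 3*y + 3) dx dy = 5.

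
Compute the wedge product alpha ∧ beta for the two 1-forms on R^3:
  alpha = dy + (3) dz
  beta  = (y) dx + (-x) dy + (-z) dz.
alpha ∧ beta = (-y) dx ∧ dy + (3*x - z) dy ∧ dz + (-3*y) dx ∧ dz

Distribute the wedge, using dx_i ∧ dx_j = -dx_j ∧ dx_i and dx_i ∧ dx_i = 0. For each pair (i, j) with i < j, the coefficient of dx_i ∧ dx_j in alpha ∧ beta is (alpha_i * beta_j - alpha_j * beta_i). Collecting: alpha ∧ beta = (-y) dx ∧ dy + (3*x - z) dy ∧ dz + (-3*y) dx ∧ dz.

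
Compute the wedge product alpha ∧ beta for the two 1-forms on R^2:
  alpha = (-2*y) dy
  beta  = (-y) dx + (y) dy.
alpha ∧ beta = (-2*y^2) dx ∧ dy

Distribute the wedge, using dx_i ∧ dx_j = -dx_j ∧ dx_i and dx_i ∧ dx_i = 0. For each pair (i, j) with i < j, the coefficient of dx_i ∧ dx_j in alpha ∧ beta is (alpha_i * beta_j - alpha_j * beta_i). Collecting: alpha ∧ beta = (-2*y^2) dx ∧ dy.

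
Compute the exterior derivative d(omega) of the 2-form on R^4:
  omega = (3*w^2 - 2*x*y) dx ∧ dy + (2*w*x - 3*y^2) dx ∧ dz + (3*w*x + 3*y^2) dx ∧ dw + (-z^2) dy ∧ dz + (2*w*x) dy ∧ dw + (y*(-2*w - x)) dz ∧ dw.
d(omega) = (8*w - 6*y) dx ∧ dy ∧ dw + (6*y) dx ∧ dy ∧ dz + (2*x - y) dx ∧ dz ∧ dw + (-2*w - x) dy ∧ dz ∧ dw

For a 2-form omega = sum_{i<j} g_{ij} dx_i ∧ dx_j, the exterior derivative is
  d(omega) = sum_{i<j} d(g_{ij}) ∧ dx_i ∧ dx_j = sum_{i<j, k} (∂g_{ij}/∂x_k) dx_k ∧ dx_i ∧ dx_j.
Expand each term, using dx_k ∧ dx_i ∧ dx_j = sgn(permutation) dx_{(a)} ∧ dx_{(b)} ∧ dx_{(c)} with (a < b < c) sorted:
  d(3*w^2 - 2*x*y) includes (∂/∂w)(3*w^2 - 2*x*y) dw = (6*w) dw, which multiplied by dx ∧ dy gives (6*w) dx ∧ dy ∧ dw
  d(2*w*x - 3*y^2) includes (∂/∂y)(2*w*x - 3*y^2) dy = (-6*y) dy, which multiplied by dx ∧ dz gives (6*y) dx ∧ dy ∧ dz
  d(2*w*x - 3*y^2) includes (∂/∂w)(2*w*x - 3*y^2) dw = (2*x) dw, which multiplied by dx ∧ dz gives (2*x) dx ∧ dz ∧ dw
  d(3*w*x + 3*y^2) includes (∂/∂y)(3*w*x + 3*y^2) dy = (6*y) dy, which multiplied by dx ∧ dw gives (-6*y) dx ∧ dy ∧ dw
  d(2*w*x) includes (∂/∂x)(2*w*x) dx = (2*w) dx, which multiplied by dy ∧ dw gives (2*w) dx ∧ dy ∧ dw
  d(y*(-2*w - x)) includes (∂/∂x)(y*(-2*w - x)) dx = (-y) dx, which multiplied by dz ∧ dw gives (-y) dx ∧ dz ∧ dw
  d(y*(-2*w - x)) includes (∂/∂y)(y*(-2*w - x)) dy = (-2*w - x) dy, which multiplied by dz ∧ dw gives (-2*w - x) dy ∧ dz ∧ dw
Collecting like 3-forms: d(omega) = (8*w - 6*y) dx ∧ dy ∧ dw + (6*y) dx ∧ dy ∧ dz + (2*x - y) dx ∧ dz ∧ dw + (-2*w - x) dy ∧ dz ∧ dw.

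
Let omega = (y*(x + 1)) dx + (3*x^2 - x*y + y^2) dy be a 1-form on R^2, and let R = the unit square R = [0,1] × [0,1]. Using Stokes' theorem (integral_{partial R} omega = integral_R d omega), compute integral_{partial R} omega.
integral_(partial R) omega = 1

Stokes: integral_partial_R omega = integral_R d omega with d omega = (∂Q/∂x - ∂P/∂y) dx ∧ dy.
  ∂Q/∂x = 6*x - y
  ∂P/∂y = x + 1
  integrand = ∂Q/∂x - ∂P/∂y = 5*x - y - 1.
Integrating over R: integral_0^1 integral_0^1 (5*x - y - 1) dx dy = 1.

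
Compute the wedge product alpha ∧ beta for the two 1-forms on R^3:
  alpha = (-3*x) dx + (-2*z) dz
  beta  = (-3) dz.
alpha ∧ beta = (9*x) dx ∧ dz

Distribute the wedge, using dx_i ∧ dx_j = -dx_j ∧ dx_i and dx_i ∧ dx_i = 0. For each pair (i, j) with i < j, the coefficient of dx_i ∧ dx_j in alpha ∧ beta is (alpha_i * beta_j - alpha_j * beta_i). Collecting: alpha ∧ beta = (9*x) dx ∧ dz.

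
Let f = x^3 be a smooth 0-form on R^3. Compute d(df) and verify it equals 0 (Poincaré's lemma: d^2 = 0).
d(df) = 0

Step 1: df = sum_i (∂f/∂x_i) dx_i = (3*x^2) dx + (0) dy + (0) dz.
Step 2: Apply d again. Using the 1-form formula, the coefficient of dx ∧ dy in d(df) is ∂^2 f/∂x ∂y - ∂^2 f/∂y ∂x = (0) - (0) = 0 (equality of mixed partials for smooth f).
Similarly for dx ∧ dz and dy ∧ dz — all coefficients vanish. So d(df) = 0.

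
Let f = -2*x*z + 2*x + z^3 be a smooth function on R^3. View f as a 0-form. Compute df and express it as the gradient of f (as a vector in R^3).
df = (2 - 2*z) dx + (0) dy + (-2*x + 3*z^2) dz; grad f = (2 - 2*z, 0, -2*x + 3*z^2)

For a 0-form f, d f = (∂f/∂x) dx + (∂f/∂y) dy + (∂f/∂z) dz. The components of the vector representation are exactly the entries of grad f in Cartesian coordinates:
  ∂f/∂x = 2 - 2*z
  ∂f/∂y = 0
  ∂f/∂z = -2*x + 3*z^2.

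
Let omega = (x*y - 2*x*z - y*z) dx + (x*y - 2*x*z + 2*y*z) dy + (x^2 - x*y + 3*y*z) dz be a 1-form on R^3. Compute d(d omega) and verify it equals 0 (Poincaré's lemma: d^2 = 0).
d(d omega) = 0

Step 1: d omega = sum_{i<j} (∂f_j/∂x_i - ∂f_i/∂x_j) dx_i ∧ dx_j:
  coeff of dx ∧ dy: -x + y - z
  coeff of dx ∧ dz: 4*x
  coeff of dy ∧ dz: x - 2*y + 3*z
Step 2: Apply d again to each 2-form coefficient. The only possible 3-form in R^3 is dx ∧ dy ∧ dz, with coefficient
  ∂(coeff of dy∧dz)/∂x - ∂(coeff of dx∧dz)/∂y + ∂(coeff of dx∧dy)/∂z
  = ∂/∂x (x - 2*y + 3*z) - ∂/∂y (4*x) + ∂/∂z (-x + y - z).
Each of these terms simplifies to sums of mixed partials that cancel in pairs. The result is 0 (by equality of mixed partials for smooth functions — Schwarz / Clairaut).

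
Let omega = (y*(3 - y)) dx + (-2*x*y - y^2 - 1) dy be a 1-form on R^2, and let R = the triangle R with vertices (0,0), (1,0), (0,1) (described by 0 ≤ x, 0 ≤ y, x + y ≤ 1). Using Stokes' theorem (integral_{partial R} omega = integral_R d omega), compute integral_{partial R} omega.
integral_(partial R) omega = -3/2

Stokes: integral_partial_R omega = integral_R d omega with d omega = (∂Q/∂x - ∂P/∂y) dx ∧ dy.
  ∂Q/∂x = -2*y
  ∂P/∂y = 3 - 2*y
  integrand = ∂Q/∂x - ∂P/∂y = -3.
Integrating over R: integral_0^1 integral_0^{1-x} (-3) dy dx = -3/2.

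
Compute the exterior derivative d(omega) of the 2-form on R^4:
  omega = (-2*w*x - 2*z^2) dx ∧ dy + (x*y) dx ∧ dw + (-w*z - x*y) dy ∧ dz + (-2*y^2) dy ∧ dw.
d(omega) = (-y - 4*z) dx ∧ dy ∧ dz + (-3*x) dx ∧ dy ∧ dw + (-z) dy ∧ dz ∧ dw

For a 2-form omega = sum_{i<j} g_{ij} dx_i ∧ dx_j, the exterior derivative is
  d(omega) = sum_{i<j} d(g_{ij}) ∧ dx_i ∧ dx_j = sum_{i<j, k} (∂g_{ij}/∂x_k) dx_k ∧ dx_i ∧ dx_j.
Expand each term, using dx_k ∧ dx_i ∧ dx_j = sgn(permutation) dx_{(a)} ∧ dx_{(b)} ∧ dx_{(c)} with (a < b < c) sorted:
  d(-2*w*x - 2*z^2) includes (∂/∂z)(-2*w*x - 2*z^2) dz = (-4*z) dz, which multiplied by dx ∧ dy gives (-4*z) dx ∧ dy ∧ dz
  d(-2*w*x - 2*z^2) includes (∂/∂w)(-2*w*x - 2*z^2) dw = (-2*x) dw, which multiplied by dx ∧ dy gives (-2*x) dx ∧ dy ∧ dw
  d(x*y) includes (∂/∂y)(x*y) dy = (x) dy, which multiplied by dx ∧ dw gives (-x) dx ∧ dy ∧ dw
  d(-w*z - x*y) includes (∂/∂x)(-w*z - x*y) dx = (-y) dx, which multiplied by dy ∧ dz gives (-y) dx ∧ dy ∧ dz
  d(-w*z - x*y) includes (∂/∂w)(-w*z - x*y) dw = (-z) dw, which multiplied by dy ∧ dz gives (-z) dy ∧ dz ∧ dw
Collecting like 3-forms: d(omega) = (-y - 4*z) dx ∧ dy ∧ dz + (-3*x) dx ∧ dy ∧ dw + (-z) dy ∧ dz ∧ dw.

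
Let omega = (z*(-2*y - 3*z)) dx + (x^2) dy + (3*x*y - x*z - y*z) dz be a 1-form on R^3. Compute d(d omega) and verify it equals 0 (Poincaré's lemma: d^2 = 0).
d(d omega) = 0

Step 1: d omega = sum_{i<j} (∂f_j/∂x_i - ∂f_i/∂x_j) dx_i ∧ dx_j:
  coeff of dx ∧ dy: 2*x + 2*z
  coeff of dx ∧ dz: 5*y + 5*z
  coeff of dy ∧ dz: 3*x - z
Step 2: Apply d again to each 2-form coefficient. The only possible 3-form in R^3 is dx ∧ dy ∧ dz, with coefficient
  ∂(coeff of dy∧dz)/∂x - ∂(coeff of dx∧dz)/∂y + ∂(coeff of dx∧dy)/∂z
  = ∂/∂x (3*x - z) - ∂/∂y (5*y + 5*z) + ∂/∂z (2*x + 2*z).
Each of these terms simplifies to sums of mixed partials that cancel in pairs. The result is 0 (by equality of mixed partials for smooth functions — Schwarz / Clairaut).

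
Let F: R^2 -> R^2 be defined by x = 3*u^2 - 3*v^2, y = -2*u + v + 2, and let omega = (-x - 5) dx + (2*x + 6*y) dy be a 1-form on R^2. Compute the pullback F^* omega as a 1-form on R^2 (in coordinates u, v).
F^* omega = (-18*u^3 - 12*u^2 + 18*u*v^2 - 6*u + 12*v^2 - 12*v - 24) du + (18*u^2*v + 6*u^2 - 12*u - 18*v^3 - 6*v^2 + 36*v + 12) dv

Using F^*(f dg) = (f ∘ F) d(g ∘ F), substitute each coordinate x_i by F_i(u, v) in f_i, and replace dx_i by d F_i = (∂F_i/∂u) du + (∂F_i/∂v) dv.
  For the x component: f_1(F) = -3*u^2 + 3*v^2 - 5; d F_1 = (6*u) du + (-6*v) dv
  For the y component: f_2(F) = 6*u^2 - 12*u - 6*v^2 + 6*v + 12; d F_2 = (-2) du + (1) dv
Combining and collecting du, dv coefficients:
  coeff of du: -18*u^3 - 12*u^2 + 18*u*v^2 - 6*u + 12*v^2 - 12*v - 24
  coeff of dv: 18*u^2*v + 6*u^2 - 12*u - 18*v^3 - 6*v^2 + 36*v + 12
F^* omega = (-18*u^3 - 12*u^2 + 18*u*v^2 - 6*u + 12*v^2 - 12*v - 24) du + (18*u^2*v + 6*u^2 - 12*u - 18*v^3 - 6*v^2 + 36*v + 12) dv.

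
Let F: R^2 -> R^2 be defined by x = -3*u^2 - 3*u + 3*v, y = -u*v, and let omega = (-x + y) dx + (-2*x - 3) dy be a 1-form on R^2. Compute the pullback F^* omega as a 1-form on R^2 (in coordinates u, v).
F^* omega = (-18*u^3 - 27*u^2 + 15*u*v - 9*u + 6*v^2 + 12*v) du + (-6*u^3 + 3*u^2 + 3*u*v + 12*u - 9*v) dv

Using F^*(f dg) = (f ∘ F) d(g ∘ F), substitute each coordinate x_i by F_i(u, v) in f_i, and replace dx_i by d F_i = (∂F_i/∂u) du + (∂F_i/∂v) dv.
  For the x component: f_1(F) = 3*u^2 - u*v + 3*u - 3*v; d F_1 = (-6*u - 3) du + (3) dv
  For the y component: f_2(F) = 6*u^2 + 6*u - 6*v - 3; d F_2 = (-v) du + (-u) dv
Combining and collecting du, dv coefficients:
  coeff of du: -18*u^3 - 27*u^2 + 15*u*v - 9*u + 6*v^2 + 12*v
  coeff of dv: -6*u^3 + 3*u^2 + 3*u*v + 12*u - 9*v
F^* omega = (-18*u^3 - 27*u^2 + 15*u*v - 9*u + 6*v^2 + 12*v) du + (-6*u^3 + 3*u^2 + 3*u*v + 12*u - 9*v) dv.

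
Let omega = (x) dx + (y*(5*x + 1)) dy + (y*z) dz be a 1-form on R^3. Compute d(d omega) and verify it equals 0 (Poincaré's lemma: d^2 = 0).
d(d omega) = 0

Step 1: d omega = sum_{i<j} (∂f_j/∂x_i - ∂f_i/∂x_j) dx_i ∧ dx_j:
  coeff of dx ∧ dy: 5*y
  coeff of dx ∧ dz: 0
  coeff of dy ∧ dz: z
Step 2: Apply d again to each 2-form coefficient. The only possible 3-form in R^3 is dx ∧ dy ∧ dz, with coefficient
  ∂(coeff of dy∧dz)/∂x - ∂(coeff of dx∧dz)/∂y + ∂(coeff of dx∧dy)/∂z
  = ∂/∂x (z) - ∂/∂y (0) + ∂/∂z (5*y).
Each of these terms simplifies to sums of mixed partials that cancel in pairs. The result is 0 (by equality of mixed partials for smooth functions — Schwarz / Clairaut).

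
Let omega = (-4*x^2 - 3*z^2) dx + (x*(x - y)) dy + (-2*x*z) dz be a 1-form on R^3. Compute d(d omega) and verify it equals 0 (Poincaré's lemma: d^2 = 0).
d(d omega) = 0

Step 1: d omega = sum_{i<j} (∂f_j/∂x_i - ∂f_i/∂x_j) dx_i ∧ dx_j:
  coeff of dx ∧ dy: 2*x - y
  coeff of dx ∧ dz: 4*z
  coeff of dy ∧ dz: 0
Step 2: Apply d again to each 2-form coefficient. The only possible 3-form in R^3 is dx ∧ dy ∧ dz, with coefficient
  ∂(coeff of dy∧dz)/∂x - ∂(coeff of dx∧dz)/∂y + ∂(coeff of dx∧dy)/∂z
  = ∂/∂x (0) - ∂/∂y (4*z) + ∂/∂z (2*x - y).
Each of these terms simplifies to sums of mixed partials that cancel in pairs. The result is 0 (by equality of mixed partials for smooth functions — Schwarz / Clairaut).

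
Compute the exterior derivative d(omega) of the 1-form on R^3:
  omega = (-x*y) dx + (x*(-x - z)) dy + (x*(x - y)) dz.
d(omega) = (-x - z) dx ∧ dy + (2*x - y) dx ∧ dz

For a 1-form omega = sum_i f_i dx_i, the exterior derivative is
  d(omega) = sum_{i < j} (∂f_j/∂x_i - ∂f_i/∂x_j) dx_i ∧ dx_j.
  coefficient of dx ∧ dy: ∂f_2/∂x - ∂f_1/∂y = ∂(x*(-x - z))/∂x - ∂(-x*y)/∂y = -x - z
  coefficient of dx ∧ dz: ∂f_3/∂x - ∂f_1/∂z = ∂(x*(x - y))/∂x - ∂(-x*y)/∂z = 2*x - y
Assembling: d(omega) = (-x - z) dx ∧ dy + (2*x - y) dx ∧ dz.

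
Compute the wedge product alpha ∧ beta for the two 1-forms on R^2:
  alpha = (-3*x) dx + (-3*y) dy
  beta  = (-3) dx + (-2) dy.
alpha ∧ beta = (6*x - 9*y) dx ∧ dy

Distribute the wedge, using dx_i ∧ dx_j = -dx_j ∧ dx_i and dx_i ∧ dx_i = 0. For each pair (i, j) with i < j, the coefficient of dx_i ∧ dx_j in alpha ∧ beta is (alpha_i * beta_j - alpha_j * beta_i). Collecting: alpha ∧ beta = (6*x - 9*y) dx ∧ dy.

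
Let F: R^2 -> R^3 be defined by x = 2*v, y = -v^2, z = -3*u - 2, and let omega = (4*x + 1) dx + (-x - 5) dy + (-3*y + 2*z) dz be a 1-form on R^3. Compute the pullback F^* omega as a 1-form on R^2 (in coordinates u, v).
F^* omega = (18*u - 9*v^2 + 12) du + (4*v^2 + 26*v + 2) dv

Using F^*(f dg) = (f ∘ F) d(g ∘ F), substitute each coordinate x_i by F_i(u, v) in f_i, and replace dx_i by d F_i = (∂F_i/∂u) du + (∂F_i/∂v) dv.
  For the x component: f_1(F) = 8*v + 1; d F_1 = (0) du + (2) dv
  For the y component: f_2(F) = -2*v - 5; d F_2 = (0) du + (-2*v) dv
  For the z component: f_3(F) = -6*u + 3*v^2 - 4; d F_3 = (-3) du + (0) dv
Combining and collecting du, dv coefficients:
  coeff of du: 18*u - 9*v^2 + 12
  coeff of dv: 4*v^2 + 26*v + 2
F^* omega = (18*u - 9*v^2 + 12) du + (4*v^2 + 26*v + 2) dv.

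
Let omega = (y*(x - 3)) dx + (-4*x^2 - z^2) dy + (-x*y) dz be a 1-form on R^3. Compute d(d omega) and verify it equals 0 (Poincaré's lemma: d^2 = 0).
d(d omega) = 0

Step 1: d omega = sum_{i<j} (∂f_j/∂x_i - ∂f_i/∂x_j) dx_i ∧ dx_j:
  coeff of dx ∧ dy: 3 - 9*x
  coeff of dx ∧ dz: -y
  coeff of dy ∧ dz: -x + 2*z
Step 2: Apply d again to each 2-form coefficient. The only possible 3-form in R^3 is dx ∧ dy ∧ dz, with coefficient
  ∂(coeff of dy∧dz)/∂x - ∂(coeff of dx∧dz)/∂y + ∂(coeff of dx∧dy)/∂z
  = ∂/∂x (-x + 2*z) - ∂/∂y (-y) + ∂/∂z (3 - 9*x).
Each of these terms simplifies to sums of mixed partials that cancel in pairs. The result is 0 (by equality of mixed partials for smooth functions — Schwarz / Clairaut).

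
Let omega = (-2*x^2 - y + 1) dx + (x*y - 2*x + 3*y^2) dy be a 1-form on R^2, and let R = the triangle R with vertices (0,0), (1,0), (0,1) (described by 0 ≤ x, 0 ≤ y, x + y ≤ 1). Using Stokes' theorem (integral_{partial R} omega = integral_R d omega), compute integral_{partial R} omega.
integral_(partial R) omega = -1/3

Stokes: integral_partial_R omega = integral_R d omega with d omega = (∂Q/∂x - ∂P/∂y) dx ∧ dy.
  ∂Q/∂x = y - 2
  ∂P/∂y = -1
  integrand = ∂Q/∂x - ∂P/∂y = y - 1.
Integrating over R: integral_0^1 integral_0^{1-x} (y - 1) dy dx = -1/3.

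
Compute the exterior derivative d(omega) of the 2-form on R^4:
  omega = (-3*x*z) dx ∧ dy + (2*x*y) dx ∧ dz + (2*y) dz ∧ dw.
d(omega) = (-5*x) dx ∧ dy ∧ dz + (2) dy ∧ dz ∧ dw

For a 2-form omega = sum_{i<j} g_{ij} dx_i ∧ dx_j, the exterior derivative is
  d(omega) = sum_{i<j} d(g_{ij}) ∧ dx_i ∧ dx_j = sum_{i<j, k} (∂g_{ij}/∂x_k) dx_k ∧ dx_i ∧ dx_j.
Expand each term, using dx_k ∧ dx_i ∧ dx_j = sgn(permutation) dx_{(a)} ∧ dx_{(b)} ∧ dx_{(c)} with (a < b < c) sorted:
  d(-3*x*z) includes (∂/∂z)(-3*x*z) dz = (-3*x) dz, which multiplied by dx ∧ dy gives (-3*x) dx ∧ dy ∧ dz
  d(2*x*y) includes (∂/∂y)(2*x*y) dy = (2*x) dy, which multiplied by dx ∧ dz gives (-2*x) dx ∧ dy ∧ dz
  d(2*y) includes (∂/∂y)(2*y) dy = (2) dy, which multiplied by dz ∧ dw gives (2) dy ∧ dz ∧ dw
Collecting like 3-forms: d(omega) = (-5*x) dx ∧ dy ∧ dz + (2) dy ∧ dz ∧ dw.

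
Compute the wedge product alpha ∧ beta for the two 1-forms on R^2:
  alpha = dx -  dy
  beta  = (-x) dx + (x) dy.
alpha ∧ beta = 0

Distribute the wedge, using dx_i ∧ dx_j = -dx_j ∧ dx_i and dx_i ∧ dx_i = 0. For each pair (i, j) with i < j, the coefficient of dx_i ∧ dx_j in alpha ∧ beta is (alpha_i * beta_j - alpha_j * beta_i). Collecting: alpha ∧ beta = 0.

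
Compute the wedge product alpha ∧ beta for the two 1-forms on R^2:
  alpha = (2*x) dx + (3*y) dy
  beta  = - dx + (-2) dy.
alpha ∧ beta = (-4*x + 3*y) dx ∧ dy

Distribute the wedge, using dx_i ∧ dx_j = -dx_j ∧ dx_i and dx_i ∧ dx_i = 0. For each pair (i, j) with i < j, the coefficient of dx_i ∧ dx_j in alpha ∧ beta is (alpha_i * beta_j - alpha_j * beta_i). Collecting: alpha ∧ beta = (-4*x + 3*y) dx ∧ dy.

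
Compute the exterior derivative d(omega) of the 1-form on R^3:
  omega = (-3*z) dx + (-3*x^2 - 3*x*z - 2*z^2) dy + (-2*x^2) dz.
d(omega) = (-6*x - 3*z) dx ∧ dy + (3 - 4*x) dx ∧ dz + (3*x + 4*z) dy ∧ dz

For a 1-form omega = sum_i f_i dx_i, the exterior derivative is
  d(omega) = sum_{i < j} (∂f_j/∂x_i - ∂f_i/∂x_j) dx_i ∧ dx_j.
  coefficient of dx ∧ dy: ∂f_2/∂x - ∂f_1/∂y = ∂(-3*x^2 - 3*x*z - 2*z^2)/∂x - ∂(-3*z)/∂y = -6*x - 3*z
  coefficient of dx ∧ dz: ∂f_3/∂x - ∂f_1/∂z = ∂(-2*x^2)/∂x - ∂(-3*z)/∂z = 3 - 4*x
  coefficient of dy ∧ dz: ∂f_3/∂y - ∂f_2/∂z = ∂(-2*x^2)/∂y - ∂(-3*x^2 - 3*x*z - 2*z^2)/∂z = 3*x + 4*z
Assembling: d(omega) = (-6*x - 3*z) dx ∧ dy + (3 - 4*x) dx ∧ dz + (3*x + 4*z) dy ∧ dz.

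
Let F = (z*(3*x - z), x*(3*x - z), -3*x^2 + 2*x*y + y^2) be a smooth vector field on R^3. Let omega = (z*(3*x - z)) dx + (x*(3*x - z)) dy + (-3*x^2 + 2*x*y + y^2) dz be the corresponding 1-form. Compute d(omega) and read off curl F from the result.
d(omega) = (3*x + 2*y) dy ∧ dz + (9*x - 2*y - 2*z) dz ∧ dx + (6*x - z) dx ∧ dy; curl F = (3*x + 2*y, 9*x - 2*y - 2*z, 6*x - z)

d omega = sum_{i<j} (∂f_j/∂x_i - ∂f_i/∂x_j) dx_i ∧ dx_j. Under the identification (dy ∧ dz, dz ∧ dx, dx ∧ dy) ↔ (e_x, e_y, e_z), the coefficients are exactly the components of curl F. Compute:
  ∂R/∂y - ∂Q/∂z = (2*x + 2*y) - (-x) = 3*x + 2*y
  ∂P/∂z - ∂R/∂x = (3*x - 2*z) - (-6*x + 2*y) = 9*x - 2*y - 2*z
  ∂Q/∂x - ∂P/∂y = (6*x - z) - (0) = 6*x - z.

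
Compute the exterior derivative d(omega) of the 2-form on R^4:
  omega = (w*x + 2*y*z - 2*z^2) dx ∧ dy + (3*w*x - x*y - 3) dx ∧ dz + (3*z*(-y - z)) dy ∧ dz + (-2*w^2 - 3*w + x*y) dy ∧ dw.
d(omega) = (x + 2*y - 4*z) dx ∧ dy ∧ dz + (x + y) dx ∧ dy ∧ dw + (3*x) dx ∧ dz ∧ dw

For a 2-form omega = sum_{i<j} g_{ij} dx_i ∧ dx_j, the exterior derivative is
  d(omega) = sum_{i<j} d(g_{ij}) ∧ dx_i ∧ dx_j = sum_{i<j, k} (∂g_{ij}/∂x_k) dx_k ∧ dx_i ∧ dx_j.
Expand each term, using dx_k ∧ dx_i ∧ dx_j = sgn(permutation) dx_{(a)} ∧ dx_{(b)} ∧ dx_{(c)} with (a < b < c) sorted:
  d(w*x + 2*y*z - 2*z^2) includes (∂/∂z)(w*x + 2*y*z - 2*z^2) dz = (2*y - 4*z) dz, which multiplied by dx ∧ dy gives (2*y - 4*z) dx ∧ dy ∧ dz
  d(w*x + 2*y*z - 2*z^2) includes (∂/∂w)(w*x + 2*y*z - 2*z^2) dw = (x) dw, which multiplied by dx ∧ dy gives (x) dx ∧ dy ∧ dw
  d(3*w*x - x*y - 3) includes (∂/∂y)(3*w*x - x*y - 3) dy = (-x) dy, which multiplied by dx ∧ dz gives (x) dx ∧ dy ∧ dz
  d(3*w*x - x*y - 3) includes (∂/∂w)(3*w*x - x*y - 3) dw = (3*x) dw, which multiplied by dx ∧ dz gives (3*x) dx ∧ dz ∧ dw
  d(-2*w^2 - 3*w + x*y) includes (∂/∂x)(-2*w^2 - 3*w + x*y) dx = (y) dx, which multiplied by dy ∧ dw gives (y) dx ∧ dy ∧ dw
Collecting like 3-forms: d(omega) = (x + 2*y - 4*z) dx ∧ dy ∧ dz + (x + y) dx ∧ dy ∧ dw + (3*x) dx ∧ dz ∧ dw.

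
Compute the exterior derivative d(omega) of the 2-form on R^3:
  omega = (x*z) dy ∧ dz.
d(omega) = (z) dx ∧ dy ∧ dz

For a 2-form omega = sum_{i<j} g_{ij} dx_i ∧ dx_j, the exterior derivative is
  d(omega) = sum_{i<j} d(g_{ij}) ∧ dx_i ∧ dx_j = sum_{i<j, k} (∂g_{ij}/∂x_k) dx_k ∧ dx_i ∧ dx_j.
Expand each term, using dx_k ∧ dx_i ∧ dx_j = sgn(permutation) dx_{(a)} ∧ dx_{(b)} ∧ dx_{(c)} with (a < b < c) sorted:
  d(x*z) includes (∂/∂x)(x*z) dx = (z) dx, which multiplied by dy ∧ dz gives (z) dx ∧ dy ∧ dz
Collecting like 3-forms: d(omega) = (z) dx ∧ dy ∧ dz.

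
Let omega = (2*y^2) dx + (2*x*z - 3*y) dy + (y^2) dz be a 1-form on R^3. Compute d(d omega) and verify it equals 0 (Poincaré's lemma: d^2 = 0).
d(d omega) = 0

Step 1: d omega = sum_{i<j} (∂f_j/∂x_i - ∂f_i/∂x_j) dx_i ∧ dx_j:
  coeff of dx ∧ dy: -4*y + 2*z
  coeff of dx ∧ dz: 0
  coeff of dy ∧ dz: -2*x + 2*y
Step 2: Apply d again to each 2-form coefficient. The only possible 3-form in R^3 is dx ∧ dy ∧ dz, with coefficient
  ∂(coeff of dy∧dz)/∂x - ∂(coeff of dx∧dz)/∂y + ∂(coeff of dx∧dy)/∂z
  = ∂/∂x (-2*x + 2*y) - ∂/∂y (0) + ∂/∂z (-4*y + 2*z).
Each of these terms simplifies to sums of mixed partials that cancel in pairs. The result is 0 (by equality of mixed partials for smooth functions — Schwarz / Clairaut).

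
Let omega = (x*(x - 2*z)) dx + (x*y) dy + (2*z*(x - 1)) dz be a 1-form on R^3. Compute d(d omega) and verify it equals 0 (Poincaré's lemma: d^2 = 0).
d(d omega) = 0

Step 1: d omega = sum_{i<j} (∂f_j/∂x_i - ∂f_i/∂x_j) dx_i ∧ dx_j:
  coeff of dx ∧ dy: y
  coeff of dx ∧ dz: 2*x + 2*z
  coeff of dy ∧ dz: 0
Step 2: Apply d again to each 2-form coefficient. The only possible 3-form in R^3 is dx ∧ dy ∧ dz, with coefficient
  ∂(coeff of dy∧dz)/∂x - ∂(coeff of dx∧dz)/∂y + ∂(coeff of dx∧dy)/∂z
  = ∂/∂x (0) - ∂/∂y (2*x + 2*z) + ∂/∂z (y).
Each of these terms simplifies to sums of mixed partials that cancel in pairs. The result is 0 (by equality of mixed partials for smooth functions — Schwarz / Clairaut).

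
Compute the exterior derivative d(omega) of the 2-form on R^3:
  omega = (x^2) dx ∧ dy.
d(omega) = 0

For a 2-form omega = sum_{i<j} g_{ij} dx_i ∧ dx_j, the exterior derivative is
  d(omega) = sum_{i<j} d(g_{ij}) ∧ dx_i ∧ dx_j = sum_{i<j, k} (∂g_{ij}/∂x_k) dx_k ∧ dx_i ∧ dx_j.
Expand each term, using dx_k ∧ dx_i ∧ dx_j = sgn(permutation) dx_{(a)} ∧ dx_{(b)} ∧ dx_{(c)} with (a < b < c) sorted:

Collecting like 3-forms: d(omega) = 0.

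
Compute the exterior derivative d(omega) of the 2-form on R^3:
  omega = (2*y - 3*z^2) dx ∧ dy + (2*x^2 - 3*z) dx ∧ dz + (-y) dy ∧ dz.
d(omega) = (-6*z) dx ∧ dy ∧ dz

For a 2-form omega = sum_{i<j} g_{ij} dx_i ∧ dx_j, the exterior derivative is
  d(omega) = sum_{i<j} d(g_{ij}) ∧ dx_i ∧ dx_j = sum_{i<j, k} (∂g_{ij}/∂x_k) dx_k ∧ dx_i ∧ dx_j.
Expand each term, using dx_k ∧ dx_i ∧ dx_j = sgn(permutation) dx_{(a)} ∧ dx_{(b)} ∧ dx_{(c)} with (a < b < c) sorted:
  d(2*y - 3*z^2) includes (∂/∂z)(2*y - 3*z^2) dz = (-6*z) dz, which multiplied by dx ∧ dy gives (-6*z) dx ∧ dy ∧ dz
Collecting like 3-forms: d(omega) = (-6*z) dx ∧ dy ∧ dz.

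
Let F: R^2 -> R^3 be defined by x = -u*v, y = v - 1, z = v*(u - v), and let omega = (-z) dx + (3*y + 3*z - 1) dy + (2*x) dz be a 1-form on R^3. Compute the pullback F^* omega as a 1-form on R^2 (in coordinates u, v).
F^* omega = (v^2*(-u - v)) du + (-u^2*v + 3*u*v^2 + 3*u*v - 3*v^2 + 3*v - 4) dv

Using F^*(f dg) = (f ∘ F) d(g ∘ F), substitute each coordinate x_i by F_i(u, v) in f_i, and replace dx_i by d F_i = (∂F_i/∂u) du + (∂F_i/∂v) dv.
  For the x component: f_1(F) = v*(-u + v); d F_1 = (-v) du + (-u) dv
  For the y component: f_2(F) = 3*u*v - 3*v^2 + 3*v - 4; d F_2 = (0) du + (1) dv
  For the z component: f_3(F) = -2*u*v; d F_3 = (v) du + (u - 2*v) dv
Combining and collecting du, dv coefficients:
  coeff of du: v^2*(-u - v)
  coeff of dv: -u^2*v + 3*u*v^2 + 3*u*v - 3*v^2 + 3*v - 4
F^* omega = (v^2*(-u - v)) du + (-u^2*v + 3*u*v^2 + 3*u*v - 3*v^2 + 3*v - 4) dv.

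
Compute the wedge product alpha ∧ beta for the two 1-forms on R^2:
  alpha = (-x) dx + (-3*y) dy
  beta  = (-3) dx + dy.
alpha ∧ beta = (-x - 9*y) dx ∧ dy

Distribute the wedge, using dx_i ∧ dx_j = -dx_j ∧ dx_i and dx_i ∧ dx_i = 0. For each pair (i, j) with i < j, the coefficient of dx_i ∧ dx_j in alpha ∧ beta is (alpha_i * beta_j - alpha_j * beta_i). Collecting: alpha ∧ beta = (-x - 9*y) dx ∧ dy.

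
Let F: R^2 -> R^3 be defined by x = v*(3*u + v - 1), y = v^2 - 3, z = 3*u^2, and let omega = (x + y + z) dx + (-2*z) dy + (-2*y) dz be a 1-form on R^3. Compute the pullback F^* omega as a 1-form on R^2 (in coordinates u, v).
F^* omega = (9*u^2*v - 3*u*v^2 + 36*u + 6*v^3 - 3*v^2 - 9*v) du + (9*u^3 + 3*u^2*v - 3*u^2 + 12*u*v^2 - 6*u*v - 9*u + 4*v^3 - 4*v^2 - 5*v + 3) dv

Using F^*(f dg) = (f ∘ F) d(g ∘ F), substitute each coordinate x_i by F_i(u, v) in f_i, and replace dx_i by d F_i = (∂F_i/∂u) du + (∂F_i/∂v) dv.
  For the x component: f_1(F) = 3*u^2 + 3*u*v + 2*v^2 - v - 3; d F_1 = (3*v) du + (3*u + 2*v - 1) dv
  For the y component: f_2(F) = -6*u^2; d F_2 = (0) du + (2*v) dv
  For the z component: f_3(F) = 6 - 2*v^2; d F_3 = (6*u) du + (0) dv
Combining and collecting du, dv coefficients:
  coeff of du: 9*u^2*v - 3*u*v^2 + 36*u + 6*v^3 - 3*v^2 - 9*v
  coeff of dv: 9*u^3 + 3*u^2*v - 3*u^2 + 12*u*v^2 - 6*u*v - 9*u + 4*v^3 - 4*v^2 - 5*v + 3
F^* omega = (9*u^2*v - 3*u*v^2 + 36*u + 6*v^3 - 3*v^2 - 9*v) du + (9*u^3 + 3*u^2*v - 3*u^2 + 12*u*v^2 - 6*u*v - 9*u + 4*v^3 - 4*v^2 - 5*v + 3) dv.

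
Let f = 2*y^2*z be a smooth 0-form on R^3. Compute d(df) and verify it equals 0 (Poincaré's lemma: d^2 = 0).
d(df) = 0

Step 1: df = sum_i (∂f/∂x_i) dx_i = (0) dx + (4*y*z) dy + (2*y^2) dz.
Step 2: Apply d again. Using the 1-form formula, the coefficient of dx ∧ dy in d(df) is ∂^2 f/∂x ∂y - ∂^2 f/∂y ∂x = (0) - (0) = 0 (equality of mixed partials for smooth f).
Similarly for dx ∧ dz and dy ∧ dz — all coefficients vanish. So d(df) = 0.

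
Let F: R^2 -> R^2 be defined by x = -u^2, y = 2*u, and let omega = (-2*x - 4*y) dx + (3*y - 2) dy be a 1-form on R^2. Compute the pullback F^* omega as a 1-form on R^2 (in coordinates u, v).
F^* omega = (-4*u^3 + 16*u^2 + 12*u - 4) du

Using F^*(f dg) = (f ∘ F) d(g ∘ F), substitute each coordinate x_i by F_i(u, v) in f_i, and replace dx_i by d F_i = (∂F_i/∂u) du + (∂F_i/∂v) dv.
  For the x component: f_1(F) = 2*u*(u - 4); d F_1 = (-2*u) du + (0) dv
  For the y component: f_2(F) = 6*u - 2; d F_2 = (2) du + (0) dv
Combining and collecting du, dv coefficients:
  coeff of du: -4*u^3 + 16*u^2 + 12*u - 4
  coeff of dv: 0
F^* omega = (-4*u^3 + 16*u^2 + 12*u - 4) du.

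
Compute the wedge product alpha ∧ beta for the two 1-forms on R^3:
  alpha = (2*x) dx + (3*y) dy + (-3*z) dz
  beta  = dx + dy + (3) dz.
alpha ∧ beta = (2*x - 3*y) dx ∧ dy + (6*x + 3*z) dx ∧ dz + (9*y + 3*z) dy ∧ dz

Distribute the wedge, using dx_i ∧ dx_j = -dx_j ∧ dx_i and dx_i ∧ dx_i = 0. For each pair (i, j) with i < j, the coefficient of dx_i ∧ dx_j in alpha ∧ beta is (alpha_i * beta_j - alpha_j * beta_i). Collecting: alpha ∧ beta = (2*x - 3*y) dx ∧ dy + (6*x + 3*z) dx ∧ dz + (9*y + 3*z) dy ∧ dz.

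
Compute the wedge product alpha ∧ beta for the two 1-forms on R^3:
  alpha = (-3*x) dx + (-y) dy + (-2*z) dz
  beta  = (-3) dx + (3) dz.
alpha ∧ beta = (-9*x - 6*z) dx ∧ dz + (-3*y) dx ∧ dy + (-3*y) dy ∧ dz

Distribute the wedge, using dx_i ∧ dx_j = -dx_j ∧ dx_i and dx_i ∧ dx_i = 0. For each pair (i, j) with i < j, the coefficient of dx_i ∧ dx_j in alpha ∧ beta is (alpha_i * beta_j - alpha_j * beta_i). Collecting: alpha ∧ beta = (-9*x - 6*z) dx ∧ dz + (-3*y) dx ∧ dy + (-3*y) dy ∧ dz.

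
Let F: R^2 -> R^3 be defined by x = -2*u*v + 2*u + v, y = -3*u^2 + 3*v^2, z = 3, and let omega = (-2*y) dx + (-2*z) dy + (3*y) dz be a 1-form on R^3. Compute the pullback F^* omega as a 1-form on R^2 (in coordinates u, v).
F^* omega = (-12*u^2*v + 12*u^2 + 36*u + 12*v^3 - 12*v^2) du + (-12*u^3 + 6*u^2 + 12*u*v^2 - 6*v^2 - 36*v) dv

Using F^*(f dg) = (f ∘ F) d(g ∘ F), substitute each coordinate x_i by F_i(u, v) in f_i, and replace dx_i by d F_i = (∂F_i/∂u) du + (∂F_i/∂v) dv.
  For the x component: f_1(F) = 6*u^2 - 6*v^2; d F_1 = (2 - 2*v) du + (1 - 2*u) dv
  For the y component: f_2(F) = -6; d F_2 = (-6*u) du + (6*v) dv
  For the z component: f_3(F) = -9*u^2 + 9*v^2; d F_3 = (0) du + (0) dv
Combining and collecting du, dv coefficients:
  coeff of du: -12*u^2*v + 12*u^2 + 36*u + 12*v^3 - 12*v^2
  coeff of dv: -12*u^3 + 6*u^2 + 12*u*v^2 - 6*v^2 - 36*v
F^* omega = (-12*u^2*v + 12*u^2 + 36*u + 12*v^3 - 12*v^2) du + (-12*u^3 + 6*u^2 + 12*u*v^2 - 6*v^2 - 36*v) dv.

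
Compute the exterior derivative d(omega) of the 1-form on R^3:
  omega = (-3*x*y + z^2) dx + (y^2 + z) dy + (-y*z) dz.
d(omega) = (3*x) dx ∧ dy + (-2*z) dx ∧ dz + (-z - 1) dy ∧ dz

For a 1-form omega = sum_i f_i dx_i, the exterior derivative is
  d(omega) = sum_{i < j} (∂f_j/∂x_i - ∂f_i/∂x_j) dx_i ∧ dx_j.
  coefficient of dx ∧ dy: ∂f_2/∂x - ∂f_1/∂y = ∂(y^2 + z)/∂x - ∂(-3*x*y + z^2)/∂y = 3*x
  coefficient of dx ∧ dz: ∂f_3/∂x - ∂f_1/∂z = ∂(-y*z)/∂x - ∂(-3*x*y + z^2)/∂z = -2*z
  coefficient of dy ∧ dz: ∂f_3/∂y - ∂f_2/∂z = ∂(-y*z)/∂y - ∂(y^2 + z)/∂z = -z - 1
Assembling: d(omega) = (3*x) dx ∧ dy + (-2*z) dx ∧ dz + (-z - 1) dy ∧ dz.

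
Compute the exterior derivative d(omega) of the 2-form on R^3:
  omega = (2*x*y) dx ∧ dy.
d(omega) = 0

For a 2-form omega = sum_{i<j} g_{ij} dx_i ∧ dx_j, the exterior derivative is
  d(omega) = sum_{i<j} d(g_{ij}) ∧ dx_i ∧ dx_j = sum_{i<j, k} (∂g_{ij}/∂x_k) dx_k ∧ dx_i ∧ dx_j.
Expand each term, using dx_k ∧ dx_i ∧ dx_j = sgn(permutation) dx_{(a)} ∧ dx_{(b)} ∧ dx_{(c)} with (a < b < c) sorted:

Collecting like 3-forms: d(omega) = 0.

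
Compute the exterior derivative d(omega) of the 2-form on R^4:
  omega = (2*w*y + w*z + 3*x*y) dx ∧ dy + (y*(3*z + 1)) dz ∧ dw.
d(omega) = (w) dx ∧ dy ∧ dz + (2*y + z) dx ∧ dy ∧ dw + (3*z + 1) dy ∧ dz ∧ dw

For a 2-form omega = sum_{i<j} g_{ij} dx_i ∧ dx_j, the exterior derivative is
  d(omega) = sum_{i<j} d(g_{ij}) ∧ dx_i ∧ dx_j = sum_{i<j, k} (∂g_{ij}/∂x_k) dx_k ∧ dx_i ∧ dx_j.
Expand each term, using dx_k ∧ dx_i ∧ dx_j = sgn(permutation) dx_{(a)} ∧ dx_{(b)} ∧ dx_{(c)} with (a < b < c) sorted:
  d(2*w*y + w*z + 3*x*y) includes (∂/∂z)(2*w*y + w*z + 3*x*y) dz = (w) dz, which multiplied by dx ∧ dy gives (w) dx ∧ dy ∧ dz
  d(2*w*y + w*z + 3*x*y) includes (∂/∂w)(2*w*y + w*z + 3*x*y) dw = (2*y + z) dw, which multiplied by dx ∧ dy gives (2*y + z) dx ∧ dy ∧ dw
  d(y*(3*z + 1)) includes (∂/∂y)(y*(3*z + 1)) dy = (3*z + 1) dy, which multiplied by dz ∧ dw gives (3*z + 1) dy ∧ dz ∧ dw
Collecting like 3-forms: d(omega) = (w) dx ∧ dy ∧ dz + (2*y + z) dx ∧ dy ∧ dw + (3*z + 1) dy ∧ dz ∧ dw.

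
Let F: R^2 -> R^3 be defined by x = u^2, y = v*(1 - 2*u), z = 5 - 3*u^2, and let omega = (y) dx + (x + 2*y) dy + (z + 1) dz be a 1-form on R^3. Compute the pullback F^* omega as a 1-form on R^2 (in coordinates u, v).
F^* omega = (18*u^3 - 6*u^2*v + 8*u*v^2 + 2*u*v - 36*u - 4*v^2) du + (-2*u^3 + 8*u^2*v + u^2 - 8*u*v + 2*v) dv

Using F^*(f dg) = (f ∘ F) d(g ∘ F), substitute each coordinate x_i by F_i(u, v) in f_i, and replace dx_i by d F_i = (∂F_i/∂u) du + (∂F_i/∂v) dv.
  For the x component: f_1(F) = v*(1 - 2*u); d F_1 = (2*u) du + (0) dv
  For the y component: f_2(F) = u^2 - 4*u*v + 2*v; d F_2 = (-2*v) du + (1 - 2*u) dv
  For the z component: f_3(F) = 6 - 3*u^2; d F_3 = (-6*u) du + (0) dv
Combining and collecting du, dv coefficients:
  coeff of du: 18*u^3 - 6*u^2*v + 8*u*v^2 + 2*u*v - 36*u - 4*v^2
  coeff of dv: -2*u^3 + 8*u^2*v + u^2 - 8*u*v + 2*v
F^* omega = (18*u^3 - 6*u^2*v + 8*u*v^2 + 2*u*v - 36*u - 4*v^2) du + (-2*u^3 + 8*u^2*v + u^2 - 8*u*v + 2*v) dv.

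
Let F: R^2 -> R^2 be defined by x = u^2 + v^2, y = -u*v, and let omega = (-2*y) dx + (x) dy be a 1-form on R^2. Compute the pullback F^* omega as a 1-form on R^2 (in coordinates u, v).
F^* omega = (v*(3*u^2 - v^2)) du + (u*(-u^2 + 3*v^2)) dv

Using F^*(f dg) = (f ∘ F) d(g ∘ F), substitute each coordinate x_i by F_i(u, v) in f_i, and replace dx_i by d F_i = (∂F_i/∂u) du + (∂F_i/∂v) dv.
  For the x component: f_1(F) = 2*u*v; d F_1 = (2*u) du + (2*v) dv
  For the y component: f_2(F) = u^2 + v^2; d F_2 = (-v) du + (-u) dv
Combining and collecting du, dv coefficients:
  coeff of du: v*(3*u^2 - v^2)
  coeff of dv: u*(-u^2 + 3*v^2)
F^* omega = (v*(3*u^2 - v^2)) du + (u*(-u^2 + 3*v^2)) dv.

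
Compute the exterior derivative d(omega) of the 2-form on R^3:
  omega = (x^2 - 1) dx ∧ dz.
d(omega) = 0

For a 2-form omega = sum_{i<j} g_{ij} dx_i ∧ dx_j, the exterior derivative is
  d(omega) = sum_{i<j} d(g_{ij}) ∧ dx_i ∧ dx_j = sum_{i<j, k} (∂g_{ij}/∂x_k) dx_k ∧ dx_i ∧ dx_j.
Expand each term, using dx_k ∧ dx_i ∧ dx_j = sgn(permutation) dx_{(a)} ∧ dx_{(b)} ∧ dx_{(c)} with (a < b < c) sorted:

Collecting like 3-forms: d(omega) = 0.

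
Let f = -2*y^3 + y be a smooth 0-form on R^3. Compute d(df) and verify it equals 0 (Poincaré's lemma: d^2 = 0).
d(df) = 0

Step 1: df = sum_i (∂f/∂x_i) dx_i = (0) dx + (1 - 6*y^2) dy + (0) dz.
Step 2: Apply d again. Using the 1-form formula, the coefficient of dx ∧ dy in d(df) is ∂^2 f/∂x ∂y - ∂^2 f/∂y ∂x = (0) - (0) = 0 (equality of mixed partials for smooth f).
Similarly for dx ∧ dz and dy ∧ dz — all coefficients vanish. So d(df) = 0.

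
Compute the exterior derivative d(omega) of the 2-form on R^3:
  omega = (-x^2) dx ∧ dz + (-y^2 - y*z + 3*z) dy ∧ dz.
d(omega) = 0

For a 2-form omega = sum_{i<j} g_{ij} dx_i ∧ dx_j, the exterior derivative is
  d(omega) = sum_{i<j} d(g_{ij}) ∧ dx_i ∧ dx_j = sum_{i<j, k} (∂g_{ij}/∂x_k) dx_k ∧ dx_i ∧ dx_j.
Expand each term, using dx_k ∧ dx_i ∧ dx_j = sgn(permutation) dx_{(a)} ∧ dx_{(b)} ∧ dx_{(c)} with (a < b < c) sorted:

Collecting like 3-forms: d(omega) = 0.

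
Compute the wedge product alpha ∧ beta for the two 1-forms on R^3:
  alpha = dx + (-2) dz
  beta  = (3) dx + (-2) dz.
alpha ∧ beta = (4) dx ∧ dz

Distribute the wedge, using dx_i ∧ dx_j = -dx_j ∧ dx_i and dx_i ∧ dx_i = 0. For each pair (i, j) with i < j, the coefficient of dx_i ∧ dx_j in alpha ∧ beta is (alpha_i * beta_j - alpha_j * beta_i). Collecting: alpha ∧ beta = (4) dx ∧ dz.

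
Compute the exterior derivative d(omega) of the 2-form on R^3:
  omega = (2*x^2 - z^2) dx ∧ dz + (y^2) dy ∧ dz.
d(omega) = 0

For a 2-form omega = sum_{i<j} g_{ij} dx_i ∧ dx_j, the exterior derivative is
  d(omega) = sum_{i<j} d(g_{ij}) ∧ dx_i ∧ dx_j = sum_{i<j, k} (∂g_{ij}/∂x_k) dx_k ∧ dx_i ∧ dx_j.
Expand each term, using dx_k ∧ dx_i ∧ dx_j = sgn(permutation) dx_{(a)} ∧ dx_{(b)} ∧ dx_{(c)} with (a < b < c) sorted:

Collecting like 3-forms: d(omega) = 0.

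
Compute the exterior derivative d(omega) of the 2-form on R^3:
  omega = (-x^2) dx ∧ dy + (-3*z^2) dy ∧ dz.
d(omega) = 0

For a 2-form omega = sum_{i<j} g_{ij} dx_i ∧ dx_j, the exterior derivative is
  d(omega) = sum_{i<j} d(g_{ij}) ∧ dx_i ∧ dx_j = sum_{i<j, k} (∂g_{ij}/∂x_k) dx_k ∧ dx_i ∧ dx_j.
Expand each term, using dx_k ∧ dx_i ∧ dx_j = sgn(permutation) dx_{(a)} ∧ dx_{(b)} ∧ dx_{(c)} with (a < b < c) sorted:

Collecting like 3-forms: d(omega) = 0.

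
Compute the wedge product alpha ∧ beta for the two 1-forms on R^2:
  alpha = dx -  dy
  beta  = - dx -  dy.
alpha ∧ beta = (-2) dx ∧ dy

Distribute the wedge, using dx_i ∧ dx_j = -dx_j ∧ dx_i and dx_i ∧ dx_i = 0. For each pair (i, j) with i < j, the coefficient of dx_i ∧ dx_j in alpha ∧ beta is (alpha_i * beta_j - alpha_j * beta_i). Collecting: alpha ∧ beta = (-2) dx ∧ dy.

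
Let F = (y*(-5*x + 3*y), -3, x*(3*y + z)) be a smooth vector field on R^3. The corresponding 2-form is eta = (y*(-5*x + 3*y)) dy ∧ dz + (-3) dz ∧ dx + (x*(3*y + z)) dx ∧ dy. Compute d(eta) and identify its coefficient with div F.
d(eta) = (x - 5*y) dx ∧ dy ∧ dz; div F = x - 5*y

For a 2-form in R^3 of the form above, applying d gives a 3-form with coefficient ∂P/∂x + ∂Q/∂y + ∂R/∂z:
  ∂P/∂x = -5*y
  ∂Q/∂y = 0
  ∂R/∂z = x
Sum = x - 5*y, which is exactly div F.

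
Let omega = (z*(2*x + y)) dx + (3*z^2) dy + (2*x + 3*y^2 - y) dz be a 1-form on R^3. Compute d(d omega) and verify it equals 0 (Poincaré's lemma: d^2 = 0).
d(d omega) = 0

Step 1: d omega = sum_{i<j} (∂f_j/∂x_i - ∂f_i/∂x_j) dx_i ∧ dx_j:
  coeff of dx ∧ dy: -z
  coeff of dx ∧ dz: -2*x - y + 2
  coeff of dy ∧ dz: 6*y - 6*z - 1
Step 2: Apply d again to each 2-form coefficient. The only possible 3-form in R^3 is dx ∧ dy ∧ dz, with coefficient
  ∂(coeff of dy∧dz)/∂x - ∂(coeff of dx∧dz)/∂y + ∂(coeff of dx∧dy)/∂z
  = ∂/∂x (6*y - 6*z - 1) - ∂/∂y (-2*x - y + 2) + ∂/∂z (-z).
Each of these terms simplifies to sums of mixed partials that cancel in pairs. The result is 0 (by equality of mixed partials for smooth functions — Schwarz / Clairaut).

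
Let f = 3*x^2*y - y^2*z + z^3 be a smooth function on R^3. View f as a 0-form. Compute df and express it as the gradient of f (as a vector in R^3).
df = (6*x*y) dx + (3*x^2 - 2*y*z) dy + (-y^2 + 3*z^2) dz; grad f = (6*x*y, 3*x^2 - 2*y*z, -y^2 + 3*z^2)

For a 0-form f, d f = (∂f/∂x) dx + (∂f/∂y) dy + (∂f/∂z) dz. The components of the vector representation are exactly the entries of grad f in Cartesian coordinates:
  ∂f/∂x = 6*x*y
  ∂f/∂y = 3*x^2 - 2*y*z
  ∂f/∂z = -y^2 + 3*z^2.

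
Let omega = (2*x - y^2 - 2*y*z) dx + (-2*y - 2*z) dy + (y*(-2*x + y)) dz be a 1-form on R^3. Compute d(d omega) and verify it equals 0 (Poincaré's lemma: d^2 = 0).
d(d omega) = 0

Step 1: d omega = sum_{i<j} (∂f_j/∂x_i - ∂f_i/∂x_j) dx_i ∧ dx_j:
  coeff of dx ∧ dy: 2*y + 2*z
  coeff of dx ∧ dz: 0
  coeff of dy ∧ dz: -2*x + 2*y + 2
Step 2: Apply d again to each 2-form coefficient. The only possible 3-form in R^3 is dx ∧ dy ∧ dz, with coefficient
  ∂(coeff of dy∧dz)/∂x - ∂(coeff of dx∧dz)/∂y + ∂(coeff of dx∧dy)/∂z
  = ∂/∂x (-2*x + 2*y + 2) - ∂/∂y (0) + ∂/∂z (2*y + 2*z).
Each of these terms simplifies to sums of mixed partials that cancel in pairs. The result is 0 (by equality of mixed partials for smooth functions — Schwarz / Clairaut).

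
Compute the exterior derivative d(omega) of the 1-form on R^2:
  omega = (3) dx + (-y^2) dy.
d(omega) = 0

For a 1-form omega = sum_i f_i dx_i, the exterior derivative is
  d(omega) = sum_{i < j} (∂f_j/∂x_i - ∂f_i/∂x_j) dx_i ∧ dx_j.

Assembling: d(omega) = 0.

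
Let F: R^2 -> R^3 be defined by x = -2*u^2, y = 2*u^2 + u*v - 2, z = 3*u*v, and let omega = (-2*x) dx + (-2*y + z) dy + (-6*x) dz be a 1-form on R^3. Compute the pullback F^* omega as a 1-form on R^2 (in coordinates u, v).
F^* omega = (-32*u^3 + 36*u^2*v + u*v^2 + 16*u + 4*v) du + (u*(32*u^2 + u*v + 4)) dv

Using F^*(f dg) = (f ∘ F) d(g ∘ F), substitute each coordinate x_i by F_i(u, v) in f_i, and replace dx_i by d F_i = (∂F_i/∂u) du + (∂F_i/∂v) dv.
  For the x component: f_1(F) = 4*u^2; d F_1 = (-4*u) du + (0) dv
  For the y component: f_2(F) = -4*u^2 + u*v + 4; d F_2 = (4*u + v) du + (u) dv
  For the z component: f_3(F) = 12*u^2; d F_3 = (3*v) du + (3*u) dv
Combining and collecting du, dv coefficients:
  coeff of du: -32*u^3 + 36*u^2*v + u*v^2 + 16*u + 4*v
  coeff of dv: u*(32*u^2 + u*v + 4)
F^* omega = (-32*u^3 + 36*u^2*v + u*v^2 + 16*u + 4*v) du + (u*(32*u^2 + u*v + 4)) dv.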